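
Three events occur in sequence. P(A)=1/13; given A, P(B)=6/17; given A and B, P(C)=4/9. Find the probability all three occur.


P(A∩B∩C) = P(A) * P(B|A) * P(C|A∩B)
= 1/13 * 6/17 * 4/9
= 6/221 * 4/9 = 8/663

8/663


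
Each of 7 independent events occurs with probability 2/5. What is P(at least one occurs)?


P(at least one) = 1 - P(none)
P(none) = (1 - 2/5)^7 = (3/5)^7 = 2187/78125
P(at least one) = 1 - 2187/78125 = 75938/78125

75938/78125


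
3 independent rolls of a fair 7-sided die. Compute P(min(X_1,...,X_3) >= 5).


P(min >= 5) = P(all X_i >= 5) = (P(X_1 >= 5))^3
= (3/7)^3 = 27/343

27/343


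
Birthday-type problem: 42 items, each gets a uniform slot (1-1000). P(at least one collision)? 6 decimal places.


P(all different) = prod((1000-i)/1000 for i=0..41) = 0.417628
P(at least one match) = 1 - 0.417628 = 0.582372

0.582372


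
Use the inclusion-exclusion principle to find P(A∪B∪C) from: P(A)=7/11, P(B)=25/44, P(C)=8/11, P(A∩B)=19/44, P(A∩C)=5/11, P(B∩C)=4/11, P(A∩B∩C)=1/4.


P(A∪B∪C) = P(A)+P(B)+P(C) - P(AB)-P(AC)-P(BC) + P(ABC)
= 7/11+25/44+8/11 - 19/44-5/11-4/11 + 1/4
= 41/44

41/44


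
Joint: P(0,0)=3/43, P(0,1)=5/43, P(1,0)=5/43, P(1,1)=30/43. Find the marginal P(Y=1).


P(Y=1) = P(0,1)+P(1,1) = 5/43 + 30/43 = 35/43

35/43


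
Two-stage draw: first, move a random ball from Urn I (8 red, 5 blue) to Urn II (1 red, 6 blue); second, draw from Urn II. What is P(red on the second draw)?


P(transfer red) = 8/13; P(transfer blue) = 5/13
If red transferred: Urn II has 2 red of 8, so P(red|red moved) = 1/4
If blue transferred: Urn II has 1 red of 8, so P(red|blue moved) = 1/8
By total probability: P(red) = 8/13*1/4 + 5/13*1/8 = 21/104

21/104


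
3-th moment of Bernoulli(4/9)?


For Bernoulli: X in {0,1}
E[X^3] = 0^3*(1-4/9) + 1^3*4/9 = 4/9

4/9


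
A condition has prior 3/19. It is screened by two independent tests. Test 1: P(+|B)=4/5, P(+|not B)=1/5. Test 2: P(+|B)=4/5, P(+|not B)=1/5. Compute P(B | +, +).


After test 1: P(+) = 4/5*3/19 + 1/5*16/19 = 28/95
P(B|+) = (12/95)/(28/95) = 3/7
After test 2 (use post1 as new prior): P(+) = 4/5*3/7 + 1/5*4/7 = 16/35
P(B|+,+) = (12/35)/(16/35) = 3/4

3/4


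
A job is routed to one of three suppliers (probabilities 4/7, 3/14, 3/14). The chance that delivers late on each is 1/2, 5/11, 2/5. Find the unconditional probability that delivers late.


P(A) = P(A|B1)P(B1) + P(A|B2)P(B2) + P(A|B3)P(B3)
= 1/2*4/7 + 5/11*3/14 + 2/5*3/14
= 2/7 + 15/154 + 3/35 = 361/770

361/770


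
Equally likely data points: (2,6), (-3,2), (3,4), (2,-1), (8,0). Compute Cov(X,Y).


E[X]=12/5, E[Y]=11/5, E[XY]=16/5
Cov(X,Y) = E[XY] - E[X]E[Y] = 16/5 - 12/5*11/5 = -52/25

-52/25


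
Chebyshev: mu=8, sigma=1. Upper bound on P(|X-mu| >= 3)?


k = 3/1 = 3
Chebyshev: P(|X-mu| >= k*sigma) <= 1/k^2 = 1/3^2 = 1/9

1/9


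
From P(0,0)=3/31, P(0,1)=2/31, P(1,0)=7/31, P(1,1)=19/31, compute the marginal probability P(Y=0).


P(Y=0) = P(0,0)+P(1,0) = 3/31 + 7/31 = 10/31

10/31


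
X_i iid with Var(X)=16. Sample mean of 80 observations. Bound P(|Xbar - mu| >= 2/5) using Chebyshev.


Var(Xbar) = Var(X)/n = 16/80
Chebyshev: P(|Xbar-mu| >= 2/5) <= Var(Xbar)/(2/5)^2 = (1/5)/(4/25) = 5/4
Bound exceeds 1, so trivial bound: 1

1


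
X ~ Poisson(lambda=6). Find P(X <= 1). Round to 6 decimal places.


P(X<=1) = e^(-6)*6^0/0! + e^(-6)*6^1/1!
≈ 0.0024787522 + 0.0148725131
= 0.0173512653
≈ 0.017351

0.017351


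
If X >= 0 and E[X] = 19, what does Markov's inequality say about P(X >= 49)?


Markov: P(X >= a) <= E[X]/a
P(X >= 49) <= 19/49

19/49


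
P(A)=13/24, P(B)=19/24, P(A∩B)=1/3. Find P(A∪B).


P(A∪B) = P(A) + P(B) - P(A∩B)
= 13/24 + 19/24 - 1/3 = 1

1


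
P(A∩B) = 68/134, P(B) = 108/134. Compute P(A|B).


P(A|B) = P(A∩B)/P(B) = (68/134)/(108/134) = 68/108 = 17/27

17/27


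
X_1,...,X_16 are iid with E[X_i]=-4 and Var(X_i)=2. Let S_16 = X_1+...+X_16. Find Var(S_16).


By independence, Var(S_n) = n*Var(X_1) = 16*2 = 32

32


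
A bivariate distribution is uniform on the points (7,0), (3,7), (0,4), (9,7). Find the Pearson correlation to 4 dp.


Cov(X,Y) = -0.3750, Var(X) = 12.1875, Var(Y) = 8.2500
rho = Cov/(sqrt(VarX)*sqrt(VarY)) = -0.0374

-0.0374


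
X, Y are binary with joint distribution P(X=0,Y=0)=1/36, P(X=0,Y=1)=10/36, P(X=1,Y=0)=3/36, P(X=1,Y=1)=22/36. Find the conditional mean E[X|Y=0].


P(Y=0) = 4/36
E[X|Y=0] = (0*1 + 1*3)/4 = 3/4

3/4


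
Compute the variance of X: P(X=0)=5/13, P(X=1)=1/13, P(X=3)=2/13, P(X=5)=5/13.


E[X] = 32/13, E[X^2] = 144/13
Var(X) = E[X^2] - (E[X])^2 = 144/13 - (32/13)^2 = 848/169

848/169


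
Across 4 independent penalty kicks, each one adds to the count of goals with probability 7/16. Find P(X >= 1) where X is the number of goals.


P(X>=1) = P(X=1) + P(X=2) + P(X=3) + P(X=4)
= 5103/16384 + 11907/32768 + 3087/16384 + 2401/65536
= 58975/65536

58975/65536


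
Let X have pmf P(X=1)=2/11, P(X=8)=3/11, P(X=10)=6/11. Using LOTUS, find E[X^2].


E[X^2] = sum(g(x)*P(x))
= 1*2/11 + 64*3/11 + 100*6/11
= 794/11

794/11


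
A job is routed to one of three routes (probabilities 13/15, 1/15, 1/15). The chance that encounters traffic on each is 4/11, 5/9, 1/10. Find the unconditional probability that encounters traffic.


P(A) = P(A|B1)P(B1) + P(A|B2)P(B2) + P(A|B3)P(B3)
= 4/11*13/15 + 5/9*1/15 + 1/10*1/15
= 52/165 + 1/27 + 1/150 = 5329/14850

5329/14850


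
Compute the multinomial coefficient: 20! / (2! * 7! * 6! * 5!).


20! = 2432902008176640000
Denominator: 2!=2 * 7!=5040 * 6!=720 * 5!=120
Coefficient = 2432902008176640000 / 870912000 = 2793510720

2793510720


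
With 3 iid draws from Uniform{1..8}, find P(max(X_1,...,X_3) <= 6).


P(max <= 6) = P(all X_i <= 6) = (P(X_1 <= 6))^3
= (6/8)^3 = (3/4)^3 = 27/64

27/64


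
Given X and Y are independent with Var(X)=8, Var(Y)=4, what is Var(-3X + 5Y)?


Independence => Cov(X,Y)=0
Var(-3X + 5Y) = (-3)^2*Var(X) + 5^2*Var(Y)
= 9*8 + 25*4 = 172

172


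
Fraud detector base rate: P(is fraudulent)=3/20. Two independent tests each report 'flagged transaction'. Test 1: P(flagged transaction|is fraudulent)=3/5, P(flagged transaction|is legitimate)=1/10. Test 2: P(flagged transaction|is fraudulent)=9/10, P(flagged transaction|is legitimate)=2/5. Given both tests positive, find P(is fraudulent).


After test 1: P(+) = 3/5*3/20 + 1/10*17/20 = 7/40
P(B|+) = (9/100)/(7/40) = 18/35
After test 2 (use post1 as new prior): P(+) = 9/10*18/35 + 2/5*17/35 = 23/35
P(B|+,+) = (81/175)/(23/35) = 81/115

81/115


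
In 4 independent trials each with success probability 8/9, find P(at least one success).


P(at least one) = 1 - P(none)
P(none) = (1 - 8/9)^4 = (1/9)^4 = 1/6561
P(at least one) = 1 - 1/6561 = 6560/6561

6560/6561


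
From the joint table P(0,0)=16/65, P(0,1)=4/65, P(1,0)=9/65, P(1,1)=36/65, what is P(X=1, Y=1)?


Read from table: P(X=1, Y=1) = 36/65

36/65


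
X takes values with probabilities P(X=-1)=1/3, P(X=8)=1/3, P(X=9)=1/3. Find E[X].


E[X] = sum(x * P(x))
= -1*1/3 + 8*1/3 + 9*1/3
= 16/3

16/3


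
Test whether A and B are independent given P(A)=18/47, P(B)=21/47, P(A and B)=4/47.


P(A)*P(B) = 18/47*21/47 = 378/2209
P(A∩B) = 4/47 != 378/2209, so not independent

No, A and B are not independent


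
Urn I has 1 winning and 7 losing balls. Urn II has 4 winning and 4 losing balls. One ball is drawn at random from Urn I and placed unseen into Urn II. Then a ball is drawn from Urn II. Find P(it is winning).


P(transfer winning) = 1/8; P(transfer losing) = 7/8
If winning transferred: Urn II has 5 winning of 9, so P(winning|winning moved) = 5/9
If losing transferred: Urn II has 4 winning of 9, so P(winning|losing moved) = 4/9
By total probability: P(winning) = 1/8*5/9 + 7/8*4/9 = 11/24

11/24


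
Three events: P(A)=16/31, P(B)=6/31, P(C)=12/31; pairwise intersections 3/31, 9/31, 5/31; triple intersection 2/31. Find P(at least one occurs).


P(A∪B∪C) = P(A)+P(B)+P(C) - P(AB)-P(AC)-P(BC) + P(ABC)
= 16/31+6/31+12/31 - 3/31-9/31-5/31 + 2/31
= 19/31

19/31


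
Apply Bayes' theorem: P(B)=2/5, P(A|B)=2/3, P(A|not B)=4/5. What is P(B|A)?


P(A) = P(A|B)P(B) + P(A|B')P(B') = 2/3*2/5 + 4/5*3/5 = 56/75
P(B|A) = P(A|B)P(B)/P(A) = (4/15)/(56/75) = 5/14

5/14


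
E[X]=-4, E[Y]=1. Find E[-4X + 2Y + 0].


E[-4X + 2Y + 0] = -4*E[X] + 2*E[Y] + 0
= (-4)*(-4) + (2)*(1) + (0)
= 16 + 2 + 0 = 18

18


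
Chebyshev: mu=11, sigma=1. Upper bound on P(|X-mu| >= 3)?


k = 3/1 = 3
Chebyshev: P(|X-mu| >= k*sigma) <= 1/k^2 = 1/3^2 = 1/9

1/9


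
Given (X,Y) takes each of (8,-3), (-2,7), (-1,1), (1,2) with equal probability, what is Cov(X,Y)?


E[X]=3/2, E[Y]=7/4, E[XY]=-37/4
Cov(X,Y) = E[XY] - E[X]E[Y] = -37/4 - 3/2*7/4 = -95/8

-95/8


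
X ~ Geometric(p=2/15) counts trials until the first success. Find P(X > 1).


P(X > 1) = P(first 1 trials all fail) = (1-p)^1 = (13/15)^1 = 13/15

13/15


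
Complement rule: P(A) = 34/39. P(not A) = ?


P(A') = 1 - P(A) = 1 - 34/39 = 5/39

5/39


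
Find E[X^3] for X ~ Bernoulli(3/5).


For Bernoulli: X in {0,1}
E[X^3] = 0^3*(1-3/5) + 1^3*3/5 = 3/5

3/5


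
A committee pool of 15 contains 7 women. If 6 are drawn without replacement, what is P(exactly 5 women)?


P(X=5) = C(7,5)*C(8,1) / C(15,6)
= 21*8 / 5005
= 168/5005 = 24/715

24/715


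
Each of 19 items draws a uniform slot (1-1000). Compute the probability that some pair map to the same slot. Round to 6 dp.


P(all different) = prod((1000-i)/1000 for i=0..18) = 0.841925
P(at least one match) = 1 - 0.841925 = 0.158075

0.158075


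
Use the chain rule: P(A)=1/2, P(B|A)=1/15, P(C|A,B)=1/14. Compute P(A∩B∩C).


P(A∩B∩C) = P(A) * P(B|A) * P(C|A∩B)
= 1/2 * 1/15 * 1/14
= 1/30 * 1/14 = 1/420

1/420


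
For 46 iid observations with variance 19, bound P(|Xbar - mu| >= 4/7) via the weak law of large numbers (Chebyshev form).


Var(Xbar) = Var(X)/n = 19/46
Chebyshev: P(|Xbar-mu| >= 4/7) <= Var(Xbar)/(4/7)^2 = (19/46)/(16/49) = 931/736
Bound exceeds 1, so trivial bound: 1

1


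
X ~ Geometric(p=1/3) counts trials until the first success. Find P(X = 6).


P(X=6) = (1-p)^5 * p = (2/3)^5 * 1/3
= 32/243 * 1/3 = 32/729

32/729


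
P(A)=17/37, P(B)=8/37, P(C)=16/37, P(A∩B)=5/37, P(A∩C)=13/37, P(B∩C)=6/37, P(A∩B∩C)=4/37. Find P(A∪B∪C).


P(A∪B∪C) = P(A)+P(B)+P(C) - P(AB)-P(AC)-P(BC) + P(ABC)
= 17/37+8/37+16/37 - 5/37-13/37-6/37 + 4/37
= 21/37

21/37


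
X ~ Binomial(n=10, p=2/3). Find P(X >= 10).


P(X>=10) = P(X=10)
= 1024/59049
= 1024/59049

1024/59049


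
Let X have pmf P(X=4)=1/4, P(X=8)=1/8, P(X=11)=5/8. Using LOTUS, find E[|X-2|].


E[|X-2|] = sum(g(x)*P(x))
= 2*1/4 + 6*1/8 + 9*5/8
= 55/8

55/8


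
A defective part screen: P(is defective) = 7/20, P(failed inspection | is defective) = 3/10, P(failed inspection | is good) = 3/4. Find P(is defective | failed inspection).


P(A) = P(A|B)P(B) + P(A|B')P(B') = 3/10*7/20 + 3/4*13/20 = 237/400
P(B|A) = P(A|B)P(B)/P(A) = (21/200)/(237/400) = 14/79

14/79


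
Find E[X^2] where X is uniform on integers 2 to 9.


E[X^2] = (1/8) * sum(x^2 for x=2..9)
= 284/8 = 71/2

71/2


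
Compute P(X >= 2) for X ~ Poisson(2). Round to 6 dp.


P(X>=2) = 1 - P(X<=1) = 1 - (e^(-2)*2^0/0! + e^(-2)*2^1/1!)
≈ 1 - (0.1353352832 + 0.2706705665)
= 1 - 0.4060058497 = 0.5939941503
≈ 0.593994

0.593994


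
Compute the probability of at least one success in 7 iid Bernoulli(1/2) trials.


P(at least one) = 1 - P(none)
P(none) = (1 - 1/2)^7 = (1/2)^7 = 1/128
P(at least one) = 1 - 1/128 = 127/128

127/128


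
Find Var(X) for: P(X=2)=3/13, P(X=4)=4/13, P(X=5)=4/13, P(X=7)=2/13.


E[X] = 56/13, E[X^2] = 274/13
Var(X) = E[X^2] - (E[X])^2 = 274/13 - (56/13)^2 = 426/169

426/169


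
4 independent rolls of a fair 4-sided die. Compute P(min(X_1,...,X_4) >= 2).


P(min >= 2) = P(all X_i >= 2) = (P(X_1 >= 2))^4
= (3/4)^4 = 81/256

81/256


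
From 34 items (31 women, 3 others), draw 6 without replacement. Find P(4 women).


P(X=4) = C(31,4)*C(3,2) / C(34,6)
= 31465*3 / 1344904
= 94395/1344904 = 105/1496

105/1496


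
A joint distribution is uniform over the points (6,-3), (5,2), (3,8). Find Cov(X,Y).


E[X]=14/3, E[Y]=7/3, E[XY]=16/3
Cov(X,Y) = E[XY] - E[X]E[Y] = 16/3 - 14/3*7/3 = -50/9

-50/9


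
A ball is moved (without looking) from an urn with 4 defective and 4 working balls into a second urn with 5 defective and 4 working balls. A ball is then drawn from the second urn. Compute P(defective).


P(transfer defective) = 4/8 = 1/2; P(transfer working) = 1/2
If defective transferred: Urn II has 6 defective of 10, so P(defective|defective moved) = 3/5
If working transferred: Urn II has 5 defective of 10, so P(defective|working moved) = 1/2
By total probability: P(defective) = 1/2*3/5 + 1/2*1/2 = 11/20

11/20


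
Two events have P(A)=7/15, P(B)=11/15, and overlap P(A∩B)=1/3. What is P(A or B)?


P(A∪B) = P(A) + P(B) - P(A∩B)
= 7/15 + 11/15 - 1/3 = 13/15

13/15


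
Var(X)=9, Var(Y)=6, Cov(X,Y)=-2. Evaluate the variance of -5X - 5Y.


Var(-5X - 5Y) = (-5)^2*Var(X) + (-5)^2*Var(Y) + 2*(-5)*(-5)*Cov(X,Y)
= 25*9 + 25*6 + 50*(-2)
= 225 + 150 - 100 = 275

275


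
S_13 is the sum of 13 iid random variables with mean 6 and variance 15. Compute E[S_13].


E[S_n] = n*E[X_1] = 13*6 = 78

78


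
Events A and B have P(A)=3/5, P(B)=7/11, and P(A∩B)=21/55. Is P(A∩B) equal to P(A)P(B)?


P(A)*P(B) = 3/5*7/11 = 21/55
P(A∩B) = 21/55, which equals P(A)P(B), so independent

Yes, A and B are independent


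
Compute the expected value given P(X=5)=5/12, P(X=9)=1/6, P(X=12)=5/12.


E[X] = sum(x * P(x))
= 5*5/12 + 9*1/6 + 12*5/12
= 103/12

103/12


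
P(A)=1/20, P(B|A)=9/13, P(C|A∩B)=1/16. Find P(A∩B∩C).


P(A∩B∩C) = P(A) * P(B|A) * P(C|A∩B)
= 1/20 * 9/13 * 1/16
= 9/260 * 1/16 = 9/4160

9/4160


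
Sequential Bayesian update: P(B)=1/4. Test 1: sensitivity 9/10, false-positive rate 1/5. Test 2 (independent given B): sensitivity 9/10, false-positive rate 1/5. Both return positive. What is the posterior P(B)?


After test 1: P(+) = 9/10*1/4 + 1/5*3/4 = 3/8
P(B|+) = (9/40)/(3/8) = 3/5
After test 2 (use post1 as new prior): P(+) = 9/10*3/5 + 1/5*2/5 = 31/50
P(B|+,+) = (27/50)/(31/50) = 27/31

27/31


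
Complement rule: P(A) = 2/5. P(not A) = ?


P(A') = 1 - P(A) = 1 - 2/5 = 3/5

3/5


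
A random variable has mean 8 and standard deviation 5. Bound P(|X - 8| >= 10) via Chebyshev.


k = 10/5 = 2
Chebyshev: P(|X-mu| >= k*sigma) <= 1/k^2 = 1/2^2 = 1/4

1/4


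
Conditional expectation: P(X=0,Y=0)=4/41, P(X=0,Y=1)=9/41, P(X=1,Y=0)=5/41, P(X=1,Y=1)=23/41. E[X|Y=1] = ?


P(Y=1) = 32/41
E[X|Y=1] = (0*9 + 1*23)/32 = 23/32

23/32


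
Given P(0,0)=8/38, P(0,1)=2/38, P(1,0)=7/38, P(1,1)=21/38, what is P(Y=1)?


P(Y=1) = P(0,1)+P(1,1) = 2/38 + 21/38 = 23/38

23/38


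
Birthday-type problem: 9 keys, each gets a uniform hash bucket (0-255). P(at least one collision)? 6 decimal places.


P(all different) = prod((256-i)/256 for i=0..8) = 0.867441
P(at least one match) = 1 - 0.867441 = 0.132559

0.132559


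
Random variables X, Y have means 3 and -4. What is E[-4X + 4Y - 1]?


E[-4X + 4Y - 1] = -4*E[X] + 4*E[Y] - 1
= (-4)*(3) + (4)*(-4) + (-1)
= -12 - 16 - 1 = -29

-29


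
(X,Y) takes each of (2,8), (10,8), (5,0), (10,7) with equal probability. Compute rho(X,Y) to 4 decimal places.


Cov(X,Y) = 2.6875, Var(X) = 11.6875, Var(Y) = 11.1875
rho = Cov/(sqrt(VarX)*sqrt(VarY)) = 0.2350

0.2350


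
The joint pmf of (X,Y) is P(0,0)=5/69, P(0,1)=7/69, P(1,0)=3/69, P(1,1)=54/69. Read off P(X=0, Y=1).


Read from table: P(X=0, Y=1) = 7/69

7/69


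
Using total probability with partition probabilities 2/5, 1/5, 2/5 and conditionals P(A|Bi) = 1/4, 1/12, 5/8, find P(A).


P(A) = P(A|B1)P(B1) + P(A|B2)P(B2) + P(A|B3)P(B3)
= 1/4*2/5 + 1/12*1/5 + 5/8*2/5
= 1/10 + 1/60 + 1/4 = 11/30

11/30


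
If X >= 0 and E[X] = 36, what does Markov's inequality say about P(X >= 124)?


Markov: P(X >= a) <= E[X]/a
P(X >= 124) <= 36/124 = 9/31

9/31


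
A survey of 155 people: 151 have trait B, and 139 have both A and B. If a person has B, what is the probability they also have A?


P(A|B) = P(A∩B)/P(B) = (139/155)/(151/155) = 139/151

139/151


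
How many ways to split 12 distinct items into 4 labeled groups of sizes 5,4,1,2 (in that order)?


12! = 479001600
Denominator: 5!=120 * 4!=24 * 1!=1 * 2!=2
Coefficient = 479001600 / 5760 = 83160

83160


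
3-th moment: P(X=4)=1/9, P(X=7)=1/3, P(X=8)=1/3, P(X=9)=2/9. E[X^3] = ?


E[X^3] = sum(x^3 * P(x))
= 64*1/9 + 343*1/3 + 512*1/3 + 729*2/9
= 4087/9

4087/9


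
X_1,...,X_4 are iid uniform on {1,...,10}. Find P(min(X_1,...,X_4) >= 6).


P(min >= 6) = P(all X_i >= 6) = (P(X_1 >= 6))^4
= (5/10)^4 = (1/2)^4 = 1/16

1/16


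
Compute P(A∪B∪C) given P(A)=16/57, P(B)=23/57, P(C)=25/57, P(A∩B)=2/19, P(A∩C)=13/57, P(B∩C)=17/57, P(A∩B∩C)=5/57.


P(A∪B∪C) = P(A)+P(B)+P(C) - P(AB)-P(AC)-P(BC) + P(ABC)
= 16/57+23/57+25/57 - 2/19-13/57-17/57 + 5/57
= 11/19

11/19


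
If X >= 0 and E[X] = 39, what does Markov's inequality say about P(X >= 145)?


Markov: P(X >= a) <= E[X]/a
P(X >= 145) <= 39/145

39/145


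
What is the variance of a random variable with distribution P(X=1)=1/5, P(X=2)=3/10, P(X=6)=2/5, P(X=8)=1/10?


E[X] = 4, E[X^2] = 111/5
Var(X) = E[X^2] - (E[X])^2 = 111/5 - (4)^2 = 31/5

31/5


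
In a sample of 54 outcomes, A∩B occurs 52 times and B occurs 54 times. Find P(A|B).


P(A|B) = P(A∩B)/P(B) = (52/54)/(54/54) = 52/54 = 26/27

26/27


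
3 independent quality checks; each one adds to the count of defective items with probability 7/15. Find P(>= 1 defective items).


P(at least one) = 1 - P(none)
P(none) = (1 - 7/15)^3 = (8/15)^3 = 512/3375
P(at least one) = 1 - 512/3375 = 2863/3375

2863/3375


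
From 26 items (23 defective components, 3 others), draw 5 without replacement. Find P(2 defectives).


P(X=2) = C(23,2)*C(3,3) / C(26,5)
= 253*1 / 65780
= 253/65780 = 1/260

1/260


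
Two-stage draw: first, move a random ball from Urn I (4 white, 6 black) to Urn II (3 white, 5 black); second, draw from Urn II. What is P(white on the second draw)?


P(transfer white) = 4/10 = 2/5; P(transfer black) = 3/5
If white transferred: Urn II has 4 white of 9, so P(white|white moved) = 4/9
If black transferred: Urn II has 3 white of 9, so P(white|black moved) = 1/3
By total probability: P(white) = 2/5*4/9 + 3/5*1/3 = 17/45

17/45


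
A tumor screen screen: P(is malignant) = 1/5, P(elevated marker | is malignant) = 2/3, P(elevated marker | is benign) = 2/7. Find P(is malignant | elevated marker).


P(A) = P(A|B)P(B) + P(A|B')P(B') = 2/3*1/5 + 2/7*4/5 = 38/105
P(B|A) = P(A|B)P(B)/P(A) = (2/15)/(38/105) = 7/19

7/19


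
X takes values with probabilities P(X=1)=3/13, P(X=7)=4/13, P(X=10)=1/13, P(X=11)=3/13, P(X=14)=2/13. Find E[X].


E[X] = sum(x * P(x))
= 1*3/13 + 7*4/13 + 10*1/13 + 11*3/13 + 14*2/13
= 102/13

102/13


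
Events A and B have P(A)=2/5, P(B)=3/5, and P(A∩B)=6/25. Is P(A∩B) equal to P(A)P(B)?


P(A)*P(B) = 2/5*3/5 = 6/25
P(A∩B) = 6/25, which equals P(A)P(B), so independent

Yes, A and B are independent


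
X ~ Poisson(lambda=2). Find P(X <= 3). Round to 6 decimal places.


P(X<=3) = e^(-2)*2^0/0! + e^(-2)*2^1/1! + e^(-2)*2^2/2! + e^(-2)*2^3/3!
≈ 0.1353352832 + 0.2706705665 + 0.2706705665 + 0.1804470443
= 0.8571234605
≈ 0.857123

0.857123


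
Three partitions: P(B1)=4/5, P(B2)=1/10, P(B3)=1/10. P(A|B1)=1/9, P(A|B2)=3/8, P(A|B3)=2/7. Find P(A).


P(A) = P(A|B1)P(B1) + P(A|B2)P(B2) + P(A|B3)P(B3)
= 1/9*4/5 + 3/8*1/10 + 2/7*1/10
= 4/45 + 3/80 + 1/35 = 781/5040

781/5040


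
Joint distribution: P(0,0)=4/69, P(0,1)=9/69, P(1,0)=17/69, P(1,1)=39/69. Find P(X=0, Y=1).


Read from table: P(X=0, Y=1) = 9/69 = 3/23

3/23


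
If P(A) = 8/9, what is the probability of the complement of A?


P(A') = 1 - P(A) = 1 - 8/9 = 1/9

1/9


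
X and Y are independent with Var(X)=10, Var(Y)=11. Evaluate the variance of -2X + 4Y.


Independence => Cov(X,Y)=0
Var(-2X + 4Y) = (-2)^2*Var(X) + 4^2*Var(Y)
= 4*10 + 16*11 = 216

216


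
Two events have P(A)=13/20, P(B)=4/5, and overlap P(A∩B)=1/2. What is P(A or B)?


P(A∪B) = P(A) + P(B) - P(A∩B)
= 13/20 + 4/5 - 1/2 = 19/20

19/20


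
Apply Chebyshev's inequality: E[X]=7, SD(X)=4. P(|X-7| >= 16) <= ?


k = 16/4 = 4
Chebyshev: P(|X-mu| >= k*sigma) <= 1/k^2 = 1/4^2 = 1/16

1/16


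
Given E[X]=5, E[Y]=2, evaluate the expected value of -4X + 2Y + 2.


E[-4X + 2Y + 2] = -4*E[X] + 2*E[Y] + 2
= (-4)*(5) + (2)*(2) + (2)
= -20 + 4 + 2 = -14

-14


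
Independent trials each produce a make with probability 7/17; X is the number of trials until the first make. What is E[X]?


For geometric (trials until first success), E[X] = 1/p = 1/(7/17) = 17/7

17/7


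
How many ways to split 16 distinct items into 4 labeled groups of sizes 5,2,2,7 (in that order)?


16! = 20922789888000
Denominator: 5!=120 * 2!=2 * 2!=2 * 7!=5040
Coefficient = 20922789888000 / 2419200 = 8648640

8648640


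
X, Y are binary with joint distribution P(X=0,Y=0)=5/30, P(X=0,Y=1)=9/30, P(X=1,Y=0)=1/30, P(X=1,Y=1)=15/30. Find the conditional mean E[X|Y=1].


P(Y=1) = 24/30
E[X|Y=1] = (0*9 + 1*15)/24 = 15/24 = 5/8

5/8


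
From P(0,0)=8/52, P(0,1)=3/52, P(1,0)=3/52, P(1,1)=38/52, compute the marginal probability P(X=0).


P(X=0) = P(0,0)+P(0,1) = 8/52 + 3/52 = 11/52

11/52


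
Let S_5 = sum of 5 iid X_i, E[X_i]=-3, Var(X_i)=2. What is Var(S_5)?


By independence, Var(S_n) = n*Var(X_1) = 5*2 = 10

10


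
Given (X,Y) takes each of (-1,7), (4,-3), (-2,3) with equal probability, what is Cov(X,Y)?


E[X]=1/3, E[Y]=7/3, E[XY]=-25/3
Cov(X,Y) = E[XY] - E[X]E[Y] = -25/3 - 1/3*7/3 = -82/9

-82/9


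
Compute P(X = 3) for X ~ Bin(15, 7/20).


P(X=3) = C(15,3) * p^3 * (1-p)^12
= 455 * 343/8000 * 23298085122481/4096000000000000
= 727203130927999453/6553600000000000000

727203130927999453/6553600000000000000


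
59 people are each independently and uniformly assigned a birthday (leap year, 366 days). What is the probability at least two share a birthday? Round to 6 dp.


P(all different) = prod((366-i)/366 for i=0..58) = 0.007112
P(at least one match) = 1 - 0.007112 = 0.992888

0.992888


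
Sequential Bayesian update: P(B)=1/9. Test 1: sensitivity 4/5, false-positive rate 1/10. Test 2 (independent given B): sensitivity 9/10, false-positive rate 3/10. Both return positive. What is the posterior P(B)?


After test 1: P(+) = 4/5*1/9 + 1/10*8/9 = 8/45
P(B|+) = (4/45)/(8/45) = 1/2
After test 2 (use post1 as new prior): P(+) = 9/10*1/2 + 3/10*1/2 = 3/5
P(B|+,+) = (9/20)/(3/5) = 3/4

3/4


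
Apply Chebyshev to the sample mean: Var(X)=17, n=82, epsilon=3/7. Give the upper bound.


Var(Xbar) = Var(X)/n = 17/82
Chebyshev: P(|Xbar-mu| >= 3/7) <= Var(Xbar)/(3/7)^2 = (17/82)/(9/49) = 833/738
Bound exceeds 1, so trivial bound: 1

1


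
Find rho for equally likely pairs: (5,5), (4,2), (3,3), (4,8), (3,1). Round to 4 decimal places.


Cov(X,Y) = 0.9600, Var(X) = 0.5600, Var(Y) = 6.1600
rho = Cov/(sqrt(VarX)*sqrt(VarY)) = 0.5169

0.5169


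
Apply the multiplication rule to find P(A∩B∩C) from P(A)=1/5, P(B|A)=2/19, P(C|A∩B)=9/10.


P(A∩B∩C) = P(A) * P(B|A) * P(C|A∩B)
= 1/5 * 2/19 * 9/10
= 2/95 * 9/10 = 9/475

9/475


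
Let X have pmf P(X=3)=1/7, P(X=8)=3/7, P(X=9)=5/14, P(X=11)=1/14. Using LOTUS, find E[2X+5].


E[2X+5] = sum(g(x)*P(x))
= 11*1/7 + 21*3/7 + 23*5/14 + 27*1/14
= 145/7

145/7


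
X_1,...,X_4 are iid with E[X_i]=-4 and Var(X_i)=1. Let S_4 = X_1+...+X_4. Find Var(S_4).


By independence, Var(S_n) = n*Var(X_1) = 4*1 = 4

4


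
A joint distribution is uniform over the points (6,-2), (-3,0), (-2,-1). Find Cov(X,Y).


E[X]=1/3, E[Y]=-1, E[XY]=-10/3
Cov(X,Y) = E[XY] - E[X]E[Y] = -10/3 - 1/3*-1 = -3

-3


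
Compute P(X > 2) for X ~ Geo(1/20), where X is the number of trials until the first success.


P(X > 2) = P(first 2 trials all fail) = (1-p)^2 = (19/20)^2 = 361/400

361/400


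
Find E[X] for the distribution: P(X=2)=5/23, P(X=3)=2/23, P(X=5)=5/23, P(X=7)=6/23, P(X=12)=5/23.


E[X] = sum(x * P(x))
= 2*5/23 + 3*2/23 + 5*5/23 + 7*6/23 + 12*5/23
= 143/23

143/23


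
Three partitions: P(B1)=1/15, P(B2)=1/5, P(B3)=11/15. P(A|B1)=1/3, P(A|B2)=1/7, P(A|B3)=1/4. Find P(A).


P(A) = P(A|B1)P(B1) + P(A|B2)P(B2) + P(A|B3)P(B3)
= 1/3*1/15 + 1/7*1/5 + 1/4*11/15
= 1/45 + 1/35 + 11/60 = 59/252

59/252


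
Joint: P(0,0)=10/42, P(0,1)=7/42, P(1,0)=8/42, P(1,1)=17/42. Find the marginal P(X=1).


P(X=1) = P(1,0)+P(1,1) = 8/42 + 17/42 = 25/42

25/42


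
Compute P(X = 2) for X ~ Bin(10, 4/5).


P(X=2) = C(10,2) * p^2 * (1-p)^8
= 45 * 16/25 * 1/390625
= 144/1953125

144/1953125


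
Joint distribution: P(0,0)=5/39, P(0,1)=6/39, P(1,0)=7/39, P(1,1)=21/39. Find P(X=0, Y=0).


Read from table: P(X=0, Y=0) = 5/39

5/39


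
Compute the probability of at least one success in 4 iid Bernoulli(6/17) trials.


P(at least one) = 1 - P(none)
P(none) = (1 - 6/17)^4 = (11/17)^4 = 14641/83521
P(at least one) = 1 - 14641/83521 = 68880/83521

68880/83521


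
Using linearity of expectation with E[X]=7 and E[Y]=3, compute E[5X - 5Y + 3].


E[5X - 5Y + 3] = 5*E[X] - 5*E[Y] + 3
= (5)*(7) + (-5)*(3) + (3)
= 35 - 15 + 3 = 23

23


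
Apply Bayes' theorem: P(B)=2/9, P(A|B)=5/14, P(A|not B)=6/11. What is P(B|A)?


P(A) = P(A|B)P(B) + P(A|B')P(B') = 5/14*2/9 + 6/11*7/9 = 349/693
P(B|A) = P(A|B)P(B)/P(A) = (5/63)/(349/693) = 55/349

55/349


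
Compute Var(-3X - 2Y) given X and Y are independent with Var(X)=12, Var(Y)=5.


Independence => Cov(X,Y)=0
Var(-3X - 2Y) = (-3)^2*Var(X) + (-2)^2*Var(Y)
= 9*12 + 4*5 = 128

128


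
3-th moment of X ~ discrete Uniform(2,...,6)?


E[X^3] = (1/5) * sum(x^3 for x=2..6)
= 440/5 = 88

88


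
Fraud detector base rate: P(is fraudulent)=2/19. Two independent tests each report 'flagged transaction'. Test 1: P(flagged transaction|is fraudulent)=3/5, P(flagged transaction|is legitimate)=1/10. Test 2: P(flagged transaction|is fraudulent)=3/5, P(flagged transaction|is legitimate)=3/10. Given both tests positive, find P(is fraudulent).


After test 1: P(+) = 3/5*2/19 + 1/10*17/19 = 29/190
P(B|+) = (6/95)/(29/190) = 12/29
After test 2 (use post1 as new prior): P(+) = 3/5*12/29 + 3/10*17/29 = 123/290
P(B|+,+) = (36/145)/(123/290) = 24/41

24/41


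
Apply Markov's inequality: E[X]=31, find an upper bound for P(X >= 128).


Markov: P(X >= a) <= E[X]/a
P(X >= 128) <= 31/128

31/128


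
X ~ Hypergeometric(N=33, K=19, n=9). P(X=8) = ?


P(X=8) = C(19,8)*C(14,1) / C(33,9)
= 75582*14 / 38567100
= 1058148/38567100 = 6783/247225

6783/247225


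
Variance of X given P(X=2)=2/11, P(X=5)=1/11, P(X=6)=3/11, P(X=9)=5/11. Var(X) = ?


E[X] = 72/11, E[X^2] = 546/11
Var(X) = E[X^2] - (E[X])^2 = 546/11 - (72/11)^2 = 822/121

822/121


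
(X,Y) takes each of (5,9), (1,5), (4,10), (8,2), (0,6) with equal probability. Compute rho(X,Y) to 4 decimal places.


Cov(X,Y) = -1.8400, Var(X) = 8.2400, Var(Y) = 8.2400
rho = Cov/(sqrt(VarX)*sqrt(VarY)) = -0.2233

-0.2233


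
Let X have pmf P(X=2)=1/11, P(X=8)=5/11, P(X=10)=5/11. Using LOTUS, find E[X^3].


E[X^3] = sum(g(x)*P(x))
= 8*1/11 + 512*5/11 + 1000*5/11
= 688

688


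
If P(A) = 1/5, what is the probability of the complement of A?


P(A') = 1 - P(A) = 1 - 1/5 = 4/5

4/5


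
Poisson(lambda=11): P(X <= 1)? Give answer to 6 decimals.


P(X<=1) = e^(-11)*11^0/0! + e^(-11)*11^1/1!
≈ 0.0000167017 + 0.0001837187
= 0.0002004204
≈ 0.000200

0.000200


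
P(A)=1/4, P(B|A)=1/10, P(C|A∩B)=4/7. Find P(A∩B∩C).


P(A∩B∩C) = P(A) * P(B|A) * P(C|A∩B)
= 1/4 * 1/10 * 4/7
= 1/40 * 4/7 = 1/70

1/70


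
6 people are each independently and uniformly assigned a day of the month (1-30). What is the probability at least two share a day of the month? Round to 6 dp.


P(all different) = prod((30-i)/30 for i=0..5) = 0.586444
P(at least one match) = 1 - 0.586444 = 0.413556

0.413556


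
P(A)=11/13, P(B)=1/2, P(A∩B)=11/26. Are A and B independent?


P(A)*P(B) = 11/13*1/2 = 11/26
P(A∩B) = 11/26, which equals P(A)P(B), so independent

Yes, A and B are independent


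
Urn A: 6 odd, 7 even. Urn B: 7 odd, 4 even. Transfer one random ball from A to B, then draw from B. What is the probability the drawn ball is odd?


P(transfer odd) = 6/13; P(transfer even) = 7/13
If odd transferred: Urn II has 8 odd of 12, so P(odd|odd moved) = 2/3
If even transferred: Urn II has 7 odd of 12, so P(odd|even moved) = 7/12
By total probability: P(odd) = 6/13*2/3 + 7/13*7/12 = 97/156

97/156


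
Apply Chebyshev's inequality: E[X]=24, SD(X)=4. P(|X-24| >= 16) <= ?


k = 16/4 = 4
Chebyshev: P(|X-mu| >= k*sigma) <= 1/k^2 = 1/4^2 = 1/16

1/16


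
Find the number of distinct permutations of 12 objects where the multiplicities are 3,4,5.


12! = 479001600
Denominator: 3!=6 * 4!=24 * 5!=120
Coefficient = 479001600 / 17280 = 27720

27720


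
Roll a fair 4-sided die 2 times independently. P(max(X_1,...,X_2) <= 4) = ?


P(max <= 4) = P(all X_i <= 4) = (P(X_1 <= 4))^2
= (4/4)^2 = 1^2 = 1

1


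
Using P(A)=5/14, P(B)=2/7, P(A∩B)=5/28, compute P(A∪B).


P(A∪B) = P(A) + P(B) - P(A∩B)
= 5/14 + 2/7 - 5/28 = 13/28

13/28


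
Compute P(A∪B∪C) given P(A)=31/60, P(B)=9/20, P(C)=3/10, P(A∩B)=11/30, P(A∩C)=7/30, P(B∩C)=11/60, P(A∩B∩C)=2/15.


P(A∪B∪C) = P(A)+P(B)+P(C) - P(AB)-P(AC)-P(BC) + P(ABC)
= 31/60+9/20+3/10 - 11/30-7/30-11/60 + 2/15
= 37/60

37/60


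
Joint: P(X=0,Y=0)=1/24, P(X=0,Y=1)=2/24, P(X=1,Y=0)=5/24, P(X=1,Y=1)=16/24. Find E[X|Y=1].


P(Y=1) = 18/24
E[X|Y=1] = (0*2 + 1*16)/18 = 16/18 = 8/9

8/9


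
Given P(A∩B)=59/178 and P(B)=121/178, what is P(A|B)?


P(A|B) = P(A∩B)/P(B) = (59/178)/(121/178) = 59/121

59/121


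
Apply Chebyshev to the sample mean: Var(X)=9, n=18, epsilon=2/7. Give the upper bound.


Var(Xbar) = Var(X)/n = 9/18
Chebyshev: P(|Xbar-mu| >= 2/7) <= Var(Xbar)/(2/7)^2 = (1/2)/(4/49) = 49/8
Bound exceeds 1, so trivial bound: 1

1


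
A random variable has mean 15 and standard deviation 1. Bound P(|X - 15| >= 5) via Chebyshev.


k = 5/1 = 5
Chebyshev: P(|X-mu| >= k*sigma) <= 1/k^2 = 1/5^2 = 1/25

1/25


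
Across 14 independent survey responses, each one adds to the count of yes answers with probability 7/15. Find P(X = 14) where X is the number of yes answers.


P(X=14) = C(14,14) * p^14 * (1-p)^0
= 1 * 678223072849/29192926025390625 * 1
= 678223072849/29192926025390625

678223072849/29192926025390625


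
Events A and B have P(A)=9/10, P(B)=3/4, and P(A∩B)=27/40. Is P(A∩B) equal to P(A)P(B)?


P(A)*P(B) = 9/10*3/4 = 27/40
P(A∩B) = 27/40, which equals P(A)P(B), so independent

Yes, A and B are independent


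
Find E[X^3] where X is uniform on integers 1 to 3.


E[X^3] = (1/3) * sum(x^3 for x=1..3)
= 36/3 = 12

12


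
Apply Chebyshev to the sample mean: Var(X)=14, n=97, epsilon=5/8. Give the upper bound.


Var(Xbar) = Var(X)/n = 14/97
Chebyshev: P(|Xbar-mu| >= 5/8) <= Var(Xbar)/(5/8)^2 = (14/97)/(25/64) = 896/2425

896/2425


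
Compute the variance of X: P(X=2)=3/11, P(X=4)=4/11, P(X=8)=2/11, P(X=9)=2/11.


E[X] = 56/11, E[X^2] = 366/11
Var(X) = E[X^2] - (E[X])^2 = 366/11 - (56/11)^2 = 890/121

890/121


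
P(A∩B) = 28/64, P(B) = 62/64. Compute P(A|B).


P(A|B) = P(A∩B)/P(B) = (28/64)/(62/64) = 28/62 = 14/31

14/31


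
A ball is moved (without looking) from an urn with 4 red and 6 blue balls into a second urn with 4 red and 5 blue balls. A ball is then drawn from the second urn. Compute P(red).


P(transfer red) = 4/10 = 2/5; P(transfer blue) = 3/5
If red transferred: Urn II has 5 red of 10, so P(red|red moved) = 1/2
If blue transferred: Urn II has 4 red of 10, so P(red|blue moved) = 2/5
By total probability: P(red) = 2/5*1/2 + 3/5*2/5 = 11/25

11/25


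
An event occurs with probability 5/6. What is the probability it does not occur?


P(A') = 1 - P(A) = 1 - 5/6 = 1/6

1/6


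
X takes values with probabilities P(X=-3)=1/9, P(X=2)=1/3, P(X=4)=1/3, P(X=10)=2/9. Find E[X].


E[X] = sum(x * P(x))
= -3*1/9 + 2*1/3 + 4*1/3 + 10*2/9
= 35/9

35/9


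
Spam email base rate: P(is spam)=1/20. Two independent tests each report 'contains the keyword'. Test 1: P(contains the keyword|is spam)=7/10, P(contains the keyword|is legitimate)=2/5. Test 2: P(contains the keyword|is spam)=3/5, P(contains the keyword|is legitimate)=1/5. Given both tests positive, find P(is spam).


After test 1: P(+) = 7/10*1/20 + 2/5*19/20 = 83/200
P(B|+) = (7/200)/(83/200) = 7/83
After test 2 (use post1 as new prior): P(+) = 3/5*7/83 + 1/5*76/83 = 97/415
P(B|+,+) = (21/415)/(97/415) = 21/97

21/97


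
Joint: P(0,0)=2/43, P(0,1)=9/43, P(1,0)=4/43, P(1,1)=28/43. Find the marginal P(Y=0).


P(Y=0) = P(0,0)+P(1,0) = 2/43 + 4/43 = 6/43

6/43


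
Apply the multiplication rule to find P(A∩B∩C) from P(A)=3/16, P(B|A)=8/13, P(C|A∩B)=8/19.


P(A∩B∩C) = P(A) * P(B|A) * P(C|A∩B)
= 3/16 * 8/13 * 8/19
= 3/26 * 8/19 = 12/247

12/247


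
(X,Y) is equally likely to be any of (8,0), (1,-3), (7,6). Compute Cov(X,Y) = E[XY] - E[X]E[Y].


E[X]=16/3, E[Y]=1, E[XY]=13
Cov(X,Y) = E[XY] - E[X]E[Y] = 13 - 16/3*1 = 23/3

23/3


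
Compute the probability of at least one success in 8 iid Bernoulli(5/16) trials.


P(at least one) = 1 - P(none)
P(none) = (1 - 5/16)^8 = (11/16)^8 = 214358881/4294967296
P(at least one) = 1 - 214358881/4294967296 = 4080608415/4294967296

4080608415/4294967296


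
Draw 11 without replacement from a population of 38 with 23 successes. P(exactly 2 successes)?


P(X=2) = C(23,2)*C(15,9) / C(38,11)
= 253*5005 / 1203322288
= 1266265/1203322288 = 180895/171903184

180895/171903184


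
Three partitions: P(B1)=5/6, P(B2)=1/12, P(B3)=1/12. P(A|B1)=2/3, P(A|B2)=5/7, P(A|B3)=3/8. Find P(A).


P(A) = P(A|B1)P(B1) + P(A|B2)P(B2) + P(A|B3)P(B3)
= 2/3*5/6 + 5/7*1/12 + 3/8*1/12
= 5/9 + 5/84 + 1/32 = 1303/2016

1303/2016


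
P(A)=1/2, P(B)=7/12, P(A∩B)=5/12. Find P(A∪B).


P(A∪B) = P(A) + P(B) - P(A∩B)
= 1/2 + 7/12 - 5/12 = 2/3

2/3


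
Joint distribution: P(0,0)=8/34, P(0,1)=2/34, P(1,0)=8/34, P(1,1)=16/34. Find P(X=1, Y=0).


Read from table: P(X=1, Y=0) = 8/34 = 4/17

4/17


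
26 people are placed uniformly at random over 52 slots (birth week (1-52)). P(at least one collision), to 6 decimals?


P(all different) = prod((52-i)/52 for i=0..25) = 0.000484
P(at least one match) = 1 - 0.000484 = 0.999516

0.999516


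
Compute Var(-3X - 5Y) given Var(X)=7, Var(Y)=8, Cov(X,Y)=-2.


Var(-3X - 5Y) = (-3)^2*Var(X) + (-5)^2*Var(Y) + 2*(-3)*(-5)*Cov(X,Y)
= 9*7 + 25*8 + 30*(-2)
= 63 + 200 - 60 = 203

203


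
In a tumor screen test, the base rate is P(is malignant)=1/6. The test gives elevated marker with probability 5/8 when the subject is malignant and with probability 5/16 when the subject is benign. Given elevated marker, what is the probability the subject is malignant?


P(A) = P(A|B)P(B) + P(A|B')P(B') = 5/8*1/6 + 5/16*5/6 = 35/96
P(B|A) = P(A|B)P(B)/P(A) = (5/48)/(35/96) = 2/7

2/7


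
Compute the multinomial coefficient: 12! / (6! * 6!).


12! = 479001600
Denominator: 6!=720 * 6!=720
Coefficient = 479001600 / 518400 = 924

924


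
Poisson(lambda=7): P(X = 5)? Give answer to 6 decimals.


P(X=5) = e^(-7) * 7^5 / 5!
≈ 0.0009118819656 * 16807 / 120
≈ 0.127717

0.127717


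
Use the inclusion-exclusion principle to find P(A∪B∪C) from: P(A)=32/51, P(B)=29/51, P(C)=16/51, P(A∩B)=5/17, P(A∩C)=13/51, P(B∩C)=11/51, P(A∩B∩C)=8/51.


P(A∪B∪C) = P(A)+P(B)+P(C) - P(AB)-P(AC)-P(BC) + P(ABC)
= 32/51+29/51+16/51 - 5/17-13/51-11/51 + 8/51
= 46/51

46/51


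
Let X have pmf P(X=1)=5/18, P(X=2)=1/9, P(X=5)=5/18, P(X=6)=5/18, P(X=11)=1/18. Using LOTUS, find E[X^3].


E[X^3] = sum(g(x)*P(x))
= 1*5/18 + 8*1/9 + 125*5/18 + 216*5/18 + 1331*1/18
= 1019/6

1019/6


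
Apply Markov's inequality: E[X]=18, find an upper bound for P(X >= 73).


Markov: P(X >= a) <= E[X]/a
P(X >= 73) <= 18/73

18/73


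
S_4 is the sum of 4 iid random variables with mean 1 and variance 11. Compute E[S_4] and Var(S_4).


E[S_n] = n*mu = 4*1 = 4
Var(S_n) = n*sigma^2 = 4*11 = 44

E[S_4]=4, Var(S_4)=44


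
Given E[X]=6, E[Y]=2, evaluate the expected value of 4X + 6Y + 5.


E[4X + 6Y + 5] = 4*E[X] + 6*E[Y] + 5
= (4)*(6) + (6)*(2) + (5)
= 24 + 12 + 5 = 41

41


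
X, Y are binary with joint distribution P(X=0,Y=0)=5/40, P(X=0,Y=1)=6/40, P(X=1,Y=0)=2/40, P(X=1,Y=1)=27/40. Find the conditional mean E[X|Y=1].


P(Y=1) = 33/40
E[X|Y=1] = (0*6 + 1*27)/33 = 27/33 = 9/11

9/11


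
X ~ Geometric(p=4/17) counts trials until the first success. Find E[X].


For geometric (trials until first success), E[X] = 1/p = 1/(4/17) = 17/4

17/4


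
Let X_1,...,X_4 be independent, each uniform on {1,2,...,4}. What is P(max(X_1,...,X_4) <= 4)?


P(max <= 4) = P(all X_i <= 4) = (P(X_1 <= 4))^4
= (4/4)^4 = 1^4 = 1

1


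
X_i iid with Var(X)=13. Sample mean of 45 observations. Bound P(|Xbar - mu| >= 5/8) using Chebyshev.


Var(Xbar) = Var(X)/n = 13/45
Chebyshev: P(|Xbar-mu| >= 5/8) <= Var(Xbar)/(5/8)^2 = (13/45)/(25/64) = 832/1125

832/1125


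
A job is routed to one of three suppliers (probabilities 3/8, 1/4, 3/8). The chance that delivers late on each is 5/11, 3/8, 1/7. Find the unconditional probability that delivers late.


P(A) = P(A|B1)P(B1) + P(A|B2)P(B2) + P(A|B3)P(B3)
= 5/11*3/8 + 3/8*1/4 + 1/7*3/8
= 15/88 + 3/32 + 3/56 = 783/2464

783/2464


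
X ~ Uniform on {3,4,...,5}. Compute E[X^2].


E[X^2] = (1/3) * sum(x^2 for x=3..5)
= 50/3

50/3


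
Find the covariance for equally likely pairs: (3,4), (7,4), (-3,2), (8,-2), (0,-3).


E[X]=3, E[Y]=1, E[XY]=18/5
Cov(X,Y) = E[XY] - E[X]E[Y] = 18/5 - 3*1 = 3/5

3/5


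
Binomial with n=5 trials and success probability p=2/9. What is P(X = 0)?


P(X=0) = C(5,0) * p^0 * (1-p)^5
= 1 * 1 * 16807/59049
= 16807/59049

16807/59049


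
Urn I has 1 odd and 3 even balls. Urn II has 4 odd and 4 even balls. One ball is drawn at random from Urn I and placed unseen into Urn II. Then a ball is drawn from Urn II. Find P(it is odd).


P(transfer odd) = 1/4; P(transfer even) = 3/4
If odd transferred: Urn II has 5 odd of 9, so P(odd|odd moved) = 5/9
If even transferred: Urn II has 4 odd of 9, so P(odd|even moved) = 4/9
By total probability: P(odd) = 1/4*5/9 + 3/4*4/9 = 17/36

17/36


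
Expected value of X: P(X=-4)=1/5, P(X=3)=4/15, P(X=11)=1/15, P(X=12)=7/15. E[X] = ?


E[X] = sum(x * P(x))
= -4*1/5 + 3*4/15 + 11*1/15 + 12*7/15
= 19/3

19/3


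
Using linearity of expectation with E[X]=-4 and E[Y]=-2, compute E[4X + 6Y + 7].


E[4X + 6Y + 7] = 4*E[X] + 6*E[Y] + 7
= (4)*(-4) + (6)*(-2) + (7)
= -16 - 12 + 7 = -21

-21


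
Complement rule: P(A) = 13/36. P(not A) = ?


P(A') = 1 - P(A) = 1 - 13/36 = 23/36

23/36


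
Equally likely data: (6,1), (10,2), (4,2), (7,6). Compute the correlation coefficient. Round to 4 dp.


Cov(X,Y) = 0.4375, Var(X) = 4.6875, Var(Y) = 3.6875
rho = Cov/(sqrt(VarX)*sqrt(VarY)) = 0.1052

0.1052


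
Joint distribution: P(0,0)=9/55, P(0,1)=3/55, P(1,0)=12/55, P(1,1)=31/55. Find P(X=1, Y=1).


Read from table: P(X=1, Y=1) = 31/55

31/55


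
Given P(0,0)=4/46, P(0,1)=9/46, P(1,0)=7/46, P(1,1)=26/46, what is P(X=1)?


P(X=1) = P(1,0)+P(1,1) = 7/46 + 26/46 = 33/46

33/46
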